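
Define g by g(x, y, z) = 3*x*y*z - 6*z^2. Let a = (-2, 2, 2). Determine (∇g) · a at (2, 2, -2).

∂g/∂x = 3*y*z
∂g/∂y = 3*x*z
∂g/∂z = 3*x*y - 12*z
∇g at (2, 2, -2) = (-12, -12, 36)
∇g · a = (-12)(-2) + (-12)(2) + (36)(2) = 72

72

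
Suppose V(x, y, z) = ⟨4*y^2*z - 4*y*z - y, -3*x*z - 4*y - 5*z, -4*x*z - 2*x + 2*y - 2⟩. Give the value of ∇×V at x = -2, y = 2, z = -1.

(1, 6, 16)

(∇×V)₁ = ∂V₃/∂y − ∂V₂/∂z = 3*x + 7
(∇×V)₂ = ∂V₁/∂z − ∂V₃/∂x = 4*y^2 - 4*y + 4*z + 2
(∇×V)₃ = ∂V₂/∂x − ∂V₁/∂y = -8*y*z + z + 1
∇×V = (3*x + 7, 4*y^2 - 4*y + 4*z + 2, -8*y*z + z + 1)
At (-2, 2, -1): (1, 6, 16).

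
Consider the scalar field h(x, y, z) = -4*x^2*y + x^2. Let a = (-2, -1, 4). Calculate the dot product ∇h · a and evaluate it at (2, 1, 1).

∂h/∂x = -8*x*y + 2*x
∂h/∂y = -4*x^2
∂h/∂z = 0
∇h at (2, 1, 1) = (-12, -16, 0)
∇h · a = (-12)(-2) + (-16)(-1) + (0)(4) = 40

40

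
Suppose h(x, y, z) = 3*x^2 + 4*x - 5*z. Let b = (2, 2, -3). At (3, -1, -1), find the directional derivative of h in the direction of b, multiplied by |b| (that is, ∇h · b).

∂h/∂x = 6*x + 4
∂h/∂y = 0
∂h/∂z = -5
∇h at (3, -1, -1) = (22, 0, -5)
∇h · b = (22)(2) + (0)(2) + (-5)(-3) = 59

59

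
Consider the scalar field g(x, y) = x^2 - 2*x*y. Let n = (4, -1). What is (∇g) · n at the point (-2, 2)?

-36

∂g/∂x = 2*x - 2*y
∂g/∂y = -2*x
∇g at (-2, 2) = (-8, 4)
∇g · n = (-8)(4) + (4)(-1) = -36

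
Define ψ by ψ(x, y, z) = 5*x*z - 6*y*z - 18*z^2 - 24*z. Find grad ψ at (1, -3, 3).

∂ψ/∂x = 5*z
∂ψ/∂y = -6*z
∂ψ/∂z = 5*x - 6*y - 36*z - 24
∇ψ = (5*z, -6*z, 5*x - 6*y - 36*z - 24)
At (1, -3, 3): (15, -18, -109).

(15, -18, -109)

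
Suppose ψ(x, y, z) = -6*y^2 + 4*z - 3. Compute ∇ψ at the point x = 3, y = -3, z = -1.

∂ψ/∂x = 0
∂ψ/∂y = -12*y
∂ψ/∂z = 4
∇ψ = (0, -12*y, 4)
At (3, -3, -1): (0, 36, 4).

(0, 36, 4)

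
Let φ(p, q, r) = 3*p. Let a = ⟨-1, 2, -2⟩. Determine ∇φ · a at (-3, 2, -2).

∂φ/∂p = 3
∂φ/∂q = 0
∂φ/∂r = 0
∇φ at (-3, 2, -2) = (3, 0, 0)
∇φ · a = (3)(-1) + (0)(2) + (0)(-2) = -3

-3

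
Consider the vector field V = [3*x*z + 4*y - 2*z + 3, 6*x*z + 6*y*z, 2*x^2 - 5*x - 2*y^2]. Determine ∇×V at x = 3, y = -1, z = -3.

(∇×V)₁ = ∂V₃/∂y − ∂V₂/∂z = -6*x - 10*y
(∇×V)₂ = ∂V₁/∂z − ∂V₃/∂x = -x + 3
(∇×V)₃ = ∂V₂/∂x − ∂V₁/∂y = 6*z - 4
∇×V = (-6*x - 10*y, -x + 3, 6*z - 4)
At (3, -1, -3): (-8, 0, -22).

(-8, 0, -22)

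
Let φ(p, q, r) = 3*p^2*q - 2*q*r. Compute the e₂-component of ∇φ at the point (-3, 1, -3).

33

(∇φ)_2 = ∂φ/∂q = 3*p^2 - 2*r
At (-3, 1, -3): 33.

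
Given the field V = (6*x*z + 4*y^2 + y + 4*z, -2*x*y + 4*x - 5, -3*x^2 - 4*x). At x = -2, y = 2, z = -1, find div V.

-2

∂V₁/∂x = 6*z
∂V₂/∂y = -2*x
∂V₃/∂z = 0
∇·V = -2*x + 6*z
At (-2, 2, -1): -2.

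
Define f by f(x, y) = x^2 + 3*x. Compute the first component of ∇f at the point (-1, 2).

(∇f)_1 = ∂f/∂x = 2*x + 3
At (-1, 2): 1.

1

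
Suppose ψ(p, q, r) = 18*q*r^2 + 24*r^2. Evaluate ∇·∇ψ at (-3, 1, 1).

84

∂²ψ/∂p² = 0
∂²ψ/∂q² = 0
∂²ψ/∂r² = 12*(3*q + 4)
∇²ψ = 36*q + 48
At (-3, 1, 1): 84.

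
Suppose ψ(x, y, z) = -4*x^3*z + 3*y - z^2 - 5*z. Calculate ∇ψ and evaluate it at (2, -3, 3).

(-144, 3, -43)

∂ψ/∂x = -12*x^2*z
∂ψ/∂y = 3
∂ψ/∂z = -4*x^3 - 2*z - 5
∇ψ = (-12*x^2*z, 3, -4*x^3 - 2*z - 5)
At (2, -3, 3): (-144, 3, -43).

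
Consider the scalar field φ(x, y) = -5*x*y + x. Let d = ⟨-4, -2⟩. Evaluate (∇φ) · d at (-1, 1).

6

∂φ/∂x = -5*y + 1
∂φ/∂y = -5*x
∇φ at (-1, 1) = (-4, 5)
∇φ · d = (-4)(-4) + (5)(-2) = 6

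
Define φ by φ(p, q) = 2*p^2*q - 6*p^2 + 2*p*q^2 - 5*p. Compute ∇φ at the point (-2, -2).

(43, 24)

∂φ/∂p = 4*p*q - 12*p + 2*q^2 - 5
∂φ/∂q = 2*p^2 + 4*p*q
∇φ = (4*p*q - 12*p + 2*q^2 - 5, 2*p^2 + 4*p*q)
At (-2, -2): (43, 24).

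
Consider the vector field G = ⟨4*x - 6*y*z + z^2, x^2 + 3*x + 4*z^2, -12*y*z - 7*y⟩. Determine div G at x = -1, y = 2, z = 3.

∂G₁/∂x = 4
∂G₂/∂y = 0
∂G₃/∂z = -12*y
∇·G = -12*y + 4
At (-1, 2, 3): -20.

-20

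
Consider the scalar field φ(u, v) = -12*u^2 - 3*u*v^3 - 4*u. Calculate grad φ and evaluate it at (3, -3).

∂φ/∂u = -24*u - 3*v^3 - 4
∂φ/∂v = -9*u*v^2
∇φ = (-24*u - 3*v^3 - 4, -9*u*v^2)
At (3, -3): (5, -243).

(5, -243)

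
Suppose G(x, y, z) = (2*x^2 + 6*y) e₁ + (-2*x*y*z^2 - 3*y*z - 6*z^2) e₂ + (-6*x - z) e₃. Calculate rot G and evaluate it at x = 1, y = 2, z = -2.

(∇×G)₁ = ∂G₃/∂y − ∂G₂/∂z = 4*x*y*z + 3*y + 12*z
(∇×G)₂ = ∂G₁/∂z − ∂G₃/∂x = 6
(∇×G)₃ = ∂G₂/∂x − ∂G₁/∂y = -2*y*z^2 - 6
∇×G = (4*x*y*z + 3*y + 12*z, 6, -2*y*z^2 - 6)
At (1, 2, -2): (-34, 6, -22).

(-34, 6, -22)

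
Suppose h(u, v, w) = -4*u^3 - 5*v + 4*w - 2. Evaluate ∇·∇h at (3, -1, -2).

∂²h/∂u² = -24*u
∂²h/∂v² = 0
∂²h/∂w² = 0
∇²h = -24*u
At (3, -1, -2): -72.

-72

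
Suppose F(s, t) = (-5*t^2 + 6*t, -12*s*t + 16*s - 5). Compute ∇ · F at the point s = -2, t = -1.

∂F₁/∂s = 0
∂F₂/∂t = -12*s
∇·F = -12*s
At (-2, -1): 24.

24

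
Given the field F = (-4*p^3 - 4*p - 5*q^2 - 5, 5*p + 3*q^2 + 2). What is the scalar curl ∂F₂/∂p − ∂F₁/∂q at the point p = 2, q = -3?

∂F₂/∂p = 5
∂F₁/∂q = -10*q
Scalar curl = 10*q + 5
At (2, -3): -25.

-25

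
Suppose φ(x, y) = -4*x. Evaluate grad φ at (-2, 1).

∂φ/∂x = -4
∂φ/∂y = 0
∇φ = (-4, 0)
At (-2, 1): (-4, 0).

(-4, 0)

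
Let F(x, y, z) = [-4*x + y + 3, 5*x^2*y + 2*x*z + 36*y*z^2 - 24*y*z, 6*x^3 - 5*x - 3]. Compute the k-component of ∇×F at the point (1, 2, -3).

(∇×F)_3 = ∂F₂/∂x − ∂F₁/∂y
= 10*x*y + 2*z − (1)
= 10*x*y + 2*z - 1
At (1, 2, -3): 13.

13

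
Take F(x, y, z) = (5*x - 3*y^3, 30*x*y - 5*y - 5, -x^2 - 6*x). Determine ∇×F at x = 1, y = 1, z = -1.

(∇×F)₁ = ∂F₃/∂y − ∂F₂/∂z = 0
(∇×F)₂ = ∂F₁/∂z − ∂F₃/∂x = 2*x + 6
(∇×F)₃ = ∂F₂/∂x − ∂F₁/∂y = 9*y^2 + 30*y
∇×F = (0, 2*x + 6, 9*y^2 + 30*y)
At (1, 1, -1): (0, 8, 39).

(0, 8, 39)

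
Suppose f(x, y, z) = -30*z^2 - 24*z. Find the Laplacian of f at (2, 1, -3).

-60

∂²f/∂x² = 0
∂²f/∂y² = 0
∂²f/∂z² = -60
∇²f = -60
At (2, 1, -3): -60.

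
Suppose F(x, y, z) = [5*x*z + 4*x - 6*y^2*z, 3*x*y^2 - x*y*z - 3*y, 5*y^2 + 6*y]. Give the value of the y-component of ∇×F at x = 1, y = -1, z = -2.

(∇×F)_2 = ∂F₁/∂z − ∂F₃/∂x
= 5*x - 6*y^2 − (0)
= 5*x - 6*y^2
At (1, -1, -2): -1.

-1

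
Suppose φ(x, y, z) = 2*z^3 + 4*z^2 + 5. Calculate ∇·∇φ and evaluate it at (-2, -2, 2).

32

∂²φ/∂x² = 0
∂²φ/∂y² = 0
∂²φ/∂z² = 4*(3*z + 2)
∇²φ = 12*z + 8
At (-2, -2, 2): 32.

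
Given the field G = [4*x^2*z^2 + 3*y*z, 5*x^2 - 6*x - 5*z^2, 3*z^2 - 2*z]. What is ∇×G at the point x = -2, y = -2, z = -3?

(-30, -102, -17)

(∇×G)₁ = ∂G₃/∂y − ∂G₂/∂z = 10*z
(∇×G)₂ = ∂G₁/∂z − ∂G₃/∂x = 8*x^2*z + 3*y
(∇×G)₃ = ∂G₂/∂x − ∂G₁/∂y = 10*x - 3*z - 6
∇×G = (10*z, 8*x^2*z + 3*y, 10*x - 3*z - 6)
At (-2, -2, -3): (-30, -102, -17).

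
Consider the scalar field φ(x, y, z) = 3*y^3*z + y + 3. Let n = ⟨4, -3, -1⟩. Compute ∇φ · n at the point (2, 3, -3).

∂φ/∂x = 0
∂φ/∂y = 9*y^2*z + 1
∂φ/∂z = 3*y^3
∇φ at (2, 3, -3) = (0, -242, 81)
∇φ · n = (0)(4) + (-242)(-3) + (81)(-1) = 645

645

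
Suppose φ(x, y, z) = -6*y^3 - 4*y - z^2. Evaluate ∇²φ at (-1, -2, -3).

∂²φ/∂x² = 0
∂²φ/∂y² = -36*y
∂²φ/∂z² = -2
∇²φ = -36*y - 2
At (-1, -2, -3): 70.

70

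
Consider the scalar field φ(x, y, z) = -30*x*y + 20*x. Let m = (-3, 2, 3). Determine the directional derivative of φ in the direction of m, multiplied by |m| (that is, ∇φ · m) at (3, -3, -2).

∂φ/∂x = -30*y + 20
∂φ/∂y = -30*x
∂φ/∂z = 0
∇φ at (3, -3, -2) = (110, -90, 0)
∇φ · m = (110)(-3) + (-90)(2) + (0)(3) = -510

-510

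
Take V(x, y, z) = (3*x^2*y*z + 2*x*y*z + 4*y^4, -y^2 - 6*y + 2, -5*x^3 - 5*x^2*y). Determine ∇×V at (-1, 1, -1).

(-5, 6, -15)

(∇×V)₁ = ∂V₃/∂y − ∂V₂/∂z = -5*x^2
(∇×V)₂ = ∂V₁/∂z − ∂V₃/∂x = 3*x^2*y + 15*x^2 + 12*x*y
(∇×V)₃ = ∂V₂/∂x − ∂V₁/∂y = -3*x^2*z - 2*x*z - 16*y^3
∇×V = (-5*x^2, 3*x^2*y + 15*x^2 + 12*x*y, -3*x^2*z - 2*x*z - 16*y^3)
At (-1, 1, -1): (-5, 6, -15).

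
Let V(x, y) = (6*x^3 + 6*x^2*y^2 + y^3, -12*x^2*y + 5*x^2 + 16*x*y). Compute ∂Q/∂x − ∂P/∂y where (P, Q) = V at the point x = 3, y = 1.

-137

∂V₂/∂x = -24*x*y + 10*x + 16*y
∂V₁/∂y = 12*x^2*y + 3*y^2
Scalar curl = -12*x^2*y - 24*x*y + 10*x - 3*y^2 + 16*y
At (3, 1): -137.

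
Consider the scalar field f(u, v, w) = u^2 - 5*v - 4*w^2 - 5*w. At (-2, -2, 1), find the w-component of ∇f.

-13

(∇f)_3 = ∂f/∂w = -8*w - 5
At (-2, -2, 1): -13.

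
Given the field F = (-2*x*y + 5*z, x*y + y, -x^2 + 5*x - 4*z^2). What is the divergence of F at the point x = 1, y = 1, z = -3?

24

∂F₁/∂x = -2*y
∂F₂/∂y = x + 1
∂F₃/∂z = -8*z
∇·F = x - 2*y - 8*z + 1
At (1, 1, -3): 24.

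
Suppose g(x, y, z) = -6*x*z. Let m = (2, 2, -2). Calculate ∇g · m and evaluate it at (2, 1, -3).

60

∂g/∂x = -6*z
∂g/∂y = 0
∂g/∂z = -6*x
∇g at (2, 1, -3) = (18, 0, -12)
∇g · m = (18)(2) + (0)(2) + (-12)(-2) = 60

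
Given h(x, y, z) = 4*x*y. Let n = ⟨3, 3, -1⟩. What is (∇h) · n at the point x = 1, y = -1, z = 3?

0

∂h/∂x = 4*y
∂h/∂y = 4*x
∂h/∂z = 0
∇h at (1, -1, 3) = (-4, 4, 0)
∇h · n = (-4)(3) + (4)(3) + (0)(-1) = 0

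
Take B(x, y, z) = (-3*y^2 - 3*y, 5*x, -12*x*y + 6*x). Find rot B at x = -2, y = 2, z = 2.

(24, 18, 20)

(∇×B)₁ = ∂B₃/∂y − ∂B₂/∂z = -12*x
(∇×B)₂ = ∂B₁/∂z − ∂B₃/∂x = 12*y - 6
(∇×B)₃ = ∂B₂/∂x − ∂B₁/∂y = 6*y + 8
∇×B = (-12*x, 12*y - 6, 6*y + 8)
At (-2, 2, 2): (24, 18, 20).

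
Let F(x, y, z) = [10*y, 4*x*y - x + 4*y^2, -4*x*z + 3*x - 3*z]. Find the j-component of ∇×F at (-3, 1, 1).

(∇×F)_2 = ∂F₁/∂z − ∂F₃/∂x
= 0 − (-4*z + 3)
= 4*z - 3
At (-3, 1, 1): 1.

1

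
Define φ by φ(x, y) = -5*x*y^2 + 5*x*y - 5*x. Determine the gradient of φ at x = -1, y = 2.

(-15, 15)

∂φ/∂x = -5*y^2 + 5*y - 5
∂φ/∂y = -10*x*y + 5*x
∇φ = (-5*y^2 + 5*y - 5, -10*x*y + 5*x)
At (-1, 2): (-15, 15).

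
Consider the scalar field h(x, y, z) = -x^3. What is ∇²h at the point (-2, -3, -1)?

∂²h/∂x² = -6*x
∂²h/∂y² = 0
∂²h/∂z² = 0
∇²h = -6*x
At (-2, -3, -1): 12.

12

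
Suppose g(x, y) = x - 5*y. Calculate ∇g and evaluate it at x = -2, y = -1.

∂g/∂x = 1
∂g/∂y = -5
∇g = (1, -5)
At (-2, -1): (1, -5).

(1, -5)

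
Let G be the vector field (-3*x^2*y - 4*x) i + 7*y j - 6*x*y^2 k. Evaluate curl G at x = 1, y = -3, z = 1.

(36, 54, 3)

(∇×G)₁ = ∂G₃/∂y − ∂G₂/∂z = -12*x*y
(∇×G)₂ = ∂G₁/∂z − ∂G₃/∂x = 6*y^2
(∇×G)₃ = ∂G₂/∂x − ∂G₁/∂y = 3*x^2
∇×G = (-12*x*y, 6*y^2, 3*x^2)
At (1, -3, 1): (36, 54, 3).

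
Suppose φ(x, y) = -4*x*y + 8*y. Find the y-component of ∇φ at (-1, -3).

(∇φ)_2 = ∂φ/∂y = -4*x + 8
At (-1, -3): 12.

12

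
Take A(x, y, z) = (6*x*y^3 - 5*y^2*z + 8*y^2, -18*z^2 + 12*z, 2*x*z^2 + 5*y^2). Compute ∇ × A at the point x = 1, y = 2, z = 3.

(116, -38, -44)

(∇×A)₁ = ∂A₃/∂y − ∂A₂/∂z = 10*y + 36*z - 12
(∇×A)₂ = ∂A₁/∂z − ∂A₃/∂x = -5*y^2 - 2*z^2
(∇×A)₃ = ∂A₂/∂x − ∂A₁/∂y = -18*x*y^2 + 10*y*z - 16*y
∇×A = (10*y + 36*z - 12, -5*y^2 - 2*z^2, -18*x*y^2 + 10*y*z - 16*y)
At (1, 2, 3): (116, -38, -44).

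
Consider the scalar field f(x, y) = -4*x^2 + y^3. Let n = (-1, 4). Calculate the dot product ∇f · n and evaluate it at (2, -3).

124

∂f/∂x = -8*x
∂f/∂y = 3*y^2
∇f at (2, -3) = (-16, 27)
∇f · n = (-16)(-1) + (27)(4) = 124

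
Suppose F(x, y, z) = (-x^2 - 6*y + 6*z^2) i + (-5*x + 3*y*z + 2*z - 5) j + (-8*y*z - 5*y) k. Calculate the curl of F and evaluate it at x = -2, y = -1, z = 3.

(∇×F)₁ = ∂F₃/∂y − ∂F₂/∂z = -3*y - 8*z - 7
(∇×F)₂ = ∂F₁/∂z − ∂F₃/∂x = 12*z
(∇×F)₃ = ∂F₂/∂x − ∂F₁/∂y = 1
∇×F = (-3*y - 8*z - 7, 12*z, 1)
At (-2, -1, 3): (-28, 36, 1).

(-28, 36, 1)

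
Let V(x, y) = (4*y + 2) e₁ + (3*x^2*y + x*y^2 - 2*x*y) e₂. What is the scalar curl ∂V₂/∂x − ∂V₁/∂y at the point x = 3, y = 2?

∂V₂/∂x = 6*x*y + y^2 - 2*y
∂V₁/∂y = 4
Scalar curl = 6*x*y + y^2 - 2*y - 4
At (3, 2): 32.

32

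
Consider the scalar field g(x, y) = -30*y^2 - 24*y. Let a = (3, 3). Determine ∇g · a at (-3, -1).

108

∂g/∂x = 0
∂g/∂y = -60*y - 24
∇g at (-3, -1) = (0, 36)
∇g · a = (0)(3) + (36)(3) = 108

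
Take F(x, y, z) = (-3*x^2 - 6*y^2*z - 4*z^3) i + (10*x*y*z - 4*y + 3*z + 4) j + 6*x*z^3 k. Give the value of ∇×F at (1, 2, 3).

(-23, -294, 132)

(∇×F)₁ = ∂F₃/∂y − ∂F₂/∂z = -10*x*y - 3
(∇×F)₂ = ∂F₁/∂z − ∂F₃/∂x = -6*y^2 - 6*z^3 - 12*z^2
(∇×F)₃ = ∂F₂/∂x − ∂F₁/∂y = 22*y*z
∇×F = (-10*x*y - 3, -6*y^2 - 6*z^3 - 12*z^2, 22*y*z)
At (1, 2, 3): (-23, -294, 132).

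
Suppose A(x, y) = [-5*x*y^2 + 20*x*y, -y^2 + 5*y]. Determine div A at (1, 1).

18

∂A₁/∂x = -5*y^2 + 20*y
∂A₂/∂y = -2*y + 5
∇·A = -5*y^2 + 18*y + 5
At (1, 1): 18.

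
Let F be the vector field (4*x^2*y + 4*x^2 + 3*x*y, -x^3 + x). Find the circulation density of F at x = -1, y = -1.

∂F₂/∂x = -3*x^2 + 1
∂F₁/∂y = 4*x^2 + 3*x
Scalar curl = -7*x^2 - 3*x + 1
At (-1, -1): -3.

-3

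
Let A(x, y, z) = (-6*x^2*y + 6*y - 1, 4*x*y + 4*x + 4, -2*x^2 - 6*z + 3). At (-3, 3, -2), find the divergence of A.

90

∂A₁/∂x = -12*x*y
∂A₂/∂y = 4*x
∂A₃/∂z = -6
∇·A = -12*x*y + 4*x - 6
At (-3, 3, -2): 90.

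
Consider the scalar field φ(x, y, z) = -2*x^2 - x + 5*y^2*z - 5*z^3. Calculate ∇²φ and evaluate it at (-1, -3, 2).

∂²φ/∂x² = -4
∂²φ/∂y² = 10*z
∂²φ/∂z² = -30*z
∇²φ = -20*z - 4
At (-1, -3, 2): -44.

-44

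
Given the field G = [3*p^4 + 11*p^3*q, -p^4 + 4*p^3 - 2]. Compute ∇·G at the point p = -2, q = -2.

∂G₁/∂p = 12*p^3 + 33*p^2*q
∂G₂/∂q = 0
∇·G = 12*p^3 + 33*p^2*q
At (-2, -2): -360.

-360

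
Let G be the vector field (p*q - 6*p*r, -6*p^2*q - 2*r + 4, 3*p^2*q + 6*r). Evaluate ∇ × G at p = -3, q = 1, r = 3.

(29, 36, 39)

(∇×G)₁ = ∂G₃/∂q − ∂G₂/∂r = 3*p^2 + 2
(∇×G)₂ = ∂G₁/∂r − ∂G₃/∂p = -6*p*q - 6*p
(∇×G)₃ = ∂G₂/∂p − ∂G₁/∂q = -12*p*q - p
∇×G = (3*p^2 + 2, -6*p*q - 6*p, -12*p*q - p)
At (-3, 1, 3): (29, 36, 39).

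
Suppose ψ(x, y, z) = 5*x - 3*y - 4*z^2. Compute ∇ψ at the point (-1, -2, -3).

(5, -3, 24)

∂ψ/∂x = 5
∂ψ/∂y = -3
∂ψ/∂z = -8*z
∇ψ = (5, -3, -8*z)
At (-1, -2, -3): (5, -3, 24).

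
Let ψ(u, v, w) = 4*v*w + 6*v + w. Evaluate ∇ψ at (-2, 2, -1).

∂ψ/∂u = 0
∂ψ/∂v = 4*w + 6
∂ψ/∂w = 4*v + 1
∇ψ = (0, 4*w + 6, 4*v + 1)
At (-2, 2, -1): (0, 2, 9).

(0, 2, 9)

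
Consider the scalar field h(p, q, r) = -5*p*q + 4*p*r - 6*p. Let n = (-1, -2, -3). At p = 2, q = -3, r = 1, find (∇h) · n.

∂h/∂p = -5*q + 4*r - 6
∂h/∂q = -5*p
∂h/∂r = 4*p
∇h at (2, -3, 1) = (13, -10, 8)
∇h · n = (13)(-1) + (-10)(-2) + (8)(-3) = -17

-17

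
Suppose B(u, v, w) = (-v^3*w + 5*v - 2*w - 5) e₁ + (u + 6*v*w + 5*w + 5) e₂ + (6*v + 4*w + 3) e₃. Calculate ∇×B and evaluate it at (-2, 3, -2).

(∇×B)₁ = ∂B₃/∂v − ∂B₂/∂w = -6*v + 1
(∇×B)₂ = ∂B₁/∂w − ∂B₃/∂u = -v^3 - 2
(∇×B)₃ = ∂B₂/∂u − ∂B₁/∂v = 3*v^2*w - 4
∇×B = (-6*v + 1, -v^3 - 2, 3*v^2*w - 4)
At (-2, 3, -2): (-17, -29, -58).

(-17, -29, -58)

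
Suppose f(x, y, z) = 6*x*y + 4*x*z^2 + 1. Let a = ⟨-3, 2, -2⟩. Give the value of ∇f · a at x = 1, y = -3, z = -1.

70

∂f/∂x = 6*y + 4*z^2
∂f/∂y = 6*x
∂f/∂z = 8*x*z
∇f at (1, -3, -1) = (-14, 6, -8)
∇f · a = (-14)(-3) + (6)(2) + (-8)(-2) = 70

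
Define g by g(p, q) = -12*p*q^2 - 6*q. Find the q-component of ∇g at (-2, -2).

-102

(∇g)_2 = ∂g/∂q = -24*p*q - 6
At (-2, -2): -102.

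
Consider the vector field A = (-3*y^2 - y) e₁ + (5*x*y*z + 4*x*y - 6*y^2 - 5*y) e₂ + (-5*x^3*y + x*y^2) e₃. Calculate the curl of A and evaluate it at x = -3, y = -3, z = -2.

(∇×A)₁ = ∂A₃/∂y − ∂A₂/∂z = -5*x^3 - 3*x*y
(∇×A)₂ = ∂A₁/∂z − ∂A₃/∂x = 15*x^2*y - y^2
(∇×A)₃ = ∂A₂/∂x − ∂A₁/∂y = 5*y*z + 10*y + 1
∇×A = (-5*x^3 - 3*x*y, 15*x^2*y - y^2, 5*y*z + 10*y + 1)
At (-3, -3, -2): (108, -414, 1).

(108, -414, 1)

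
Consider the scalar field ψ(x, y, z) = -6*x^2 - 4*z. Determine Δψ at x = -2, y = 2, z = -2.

-12

∂²ψ/∂x² = -12
∂²ψ/∂y² = 0
∂²ψ/∂z² = 0
∇²ψ = -12
At (-2, 2, -2): -12.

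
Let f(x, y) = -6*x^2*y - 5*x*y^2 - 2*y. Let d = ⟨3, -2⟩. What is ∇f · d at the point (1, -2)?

-12

∂f/∂x = -12*x*y - 5*y^2
∂f/∂y = -6*x^2 - 10*x*y - 2
∇f at (1, -2) = (4, 12)
∇f · d = (4)(3) + (12)(-2) = -12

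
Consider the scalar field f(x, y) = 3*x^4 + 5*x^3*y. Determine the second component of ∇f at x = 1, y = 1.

(∇f)_2 = ∂f/∂y = 5*x^3
At (1, 1): 5.

5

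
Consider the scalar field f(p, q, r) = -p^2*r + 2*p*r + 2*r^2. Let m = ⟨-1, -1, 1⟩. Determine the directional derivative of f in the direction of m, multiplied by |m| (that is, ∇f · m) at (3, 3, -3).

-27

∂f/∂p = -2*p*r + 2*r
∂f/∂q = 0
∂f/∂r = -p^2 + 2*p + 4*r
∇f at (3, 3, -3) = (12, 0, -15)
∇f · m = (12)(-1) + (0)(-1) + (-15)(1) = -27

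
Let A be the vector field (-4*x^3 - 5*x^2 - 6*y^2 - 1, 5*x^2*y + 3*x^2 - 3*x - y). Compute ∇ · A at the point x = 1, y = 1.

-18

∂A₁/∂x = -12*x^2 - 10*x
∂A₂/∂y = 5*x^2 - 1
∇·A = -7*x^2 - 10*x - 1
At (1, 1): -18.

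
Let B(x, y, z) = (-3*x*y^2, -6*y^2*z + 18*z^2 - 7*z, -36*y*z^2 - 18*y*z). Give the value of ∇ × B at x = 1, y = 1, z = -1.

(∇×B)₁ = ∂B₃/∂y − ∂B₂/∂z = 6*y^2 - 36*z^2 - 54*z + 7
(∇×B)₂ = ∂B₁/∂z − ∂B₃/∂x = 0
(∇×B)₃ = ∂B₂/∂x − ∂B₁/∂y = 6*x*y
∇×B = (6*y^2 - 36*z^2 - 54*z + 7, 0, 6*x*y)
At (1, 1, -1): (31, 0, 6).

(31, 0, 6)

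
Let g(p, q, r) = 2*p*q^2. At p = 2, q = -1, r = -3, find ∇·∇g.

8

∂²g/∂p² = 0
∂²g/∂q² = 4*p
∂²g/∂r² = 0
∇²g = 4*p
At (2, -1, -3): 8.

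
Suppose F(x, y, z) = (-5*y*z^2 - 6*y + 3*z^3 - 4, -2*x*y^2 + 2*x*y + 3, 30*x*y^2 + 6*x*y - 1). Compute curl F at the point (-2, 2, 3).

(-252, -111, 47)

(∇×F)₁ = ∂F₃/∂y − ∂F₂/∂z = 60*x*y + 6*x
(∇×F)₂ = ∂F₁/∂z − ∂F₃/∂x = -30*y^2 - 10*y*z - 6*y + 9*z^2
(∇×F)₃ = ∂F₂/∂x − ∂F₁/∂y = -2*y^2 + 2*y + 5*z^2 + 6
∇×F = (60*x*y + 6*x, -30*y^2 - 10*y*z - 6*y + 9*z^2, -2*y^2 + 2*y + 5*z^2 + 6)
At (-2, 2, 3): (-252, -111, 47).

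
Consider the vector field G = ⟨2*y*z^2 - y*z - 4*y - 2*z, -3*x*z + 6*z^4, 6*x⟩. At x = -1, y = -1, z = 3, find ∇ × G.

(-651, -19, -20)

(∇×G)₁ = ∂G₃/∂y − ∂G₂/∂z = 3*x - 24*z^3
(∇×G)₂ = ∂G₁/∂z − ∂G₃/∂x = 4*y*z - y - 8
(∇×G)₃ = ∂G₂/∂x − ∂G₁/∂y = -2*z^2 - 2*z + 4
∇×G = (3*x - 24*z^3, 4*y*z - y - 8, -2*z^2 - 2*z + 4)
At (-1, -1, 3): (-651, -19, -20).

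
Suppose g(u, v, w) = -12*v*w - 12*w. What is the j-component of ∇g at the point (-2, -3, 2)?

-24

(∇g)_2 = ∂g/∂v = -12*w
At (-2, -3, 2): -24.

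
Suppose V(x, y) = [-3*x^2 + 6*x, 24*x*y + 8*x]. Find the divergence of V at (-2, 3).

∂V₁/∂x = -6*x + 6
∂V₂/∂y = 24*x
∇·V = 18*x + 6
At (-2, 3): -30.

-30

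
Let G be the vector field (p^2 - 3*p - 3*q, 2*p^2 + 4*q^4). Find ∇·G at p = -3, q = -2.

∂G₁/∂p = 2*p - 3
∂G₂/∂q = 16*q^3
∇·G = 2*p + 16*q^3 - 3
At (-3, -2): -137.

-137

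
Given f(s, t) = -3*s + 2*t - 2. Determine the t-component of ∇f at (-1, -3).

2

(∇f)_2 = ∂f/∂t = 2
At (-1, -3): 2.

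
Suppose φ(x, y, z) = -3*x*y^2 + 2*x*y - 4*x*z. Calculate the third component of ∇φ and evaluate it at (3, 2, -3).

(∇φ)_3 = ∂φ/∂z = -4*x
At (3, 2, -3): -12.

-12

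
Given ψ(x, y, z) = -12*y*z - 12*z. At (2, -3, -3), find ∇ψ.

(0, 36, 24)

∂ψ/∂x = 0
∂ψ/∂y = -12*z
∂ψ/∂z = -12*y - 12
∇ψ = (0, -12*z, -12*y - 12)
At (2, -3, -3): (0, 36, 24).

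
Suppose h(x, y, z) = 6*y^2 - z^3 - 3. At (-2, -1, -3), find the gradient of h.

(0, -12, -27)

∂h/∂x = 0
∂h/∂y = 12*y
∂h/∂z = -3*z^2
∇h = (0, 12*y, -3*z^2)
At (-2, -1, -3): (0, -12, -27).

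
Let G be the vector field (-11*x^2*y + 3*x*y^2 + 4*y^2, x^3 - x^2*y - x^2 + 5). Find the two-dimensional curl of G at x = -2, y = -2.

∂G₂/∂x = 3*x^2 - 2*x*y - 2*x
∂G₁/∂y = -11*x^2 + 6*x*y + 8*y
Scalar curl = 14*x^2 - 8*x*y - 2*x - 8*y
At (-2, -2): 44.

44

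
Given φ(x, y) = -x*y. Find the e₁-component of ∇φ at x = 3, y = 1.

-1

(∇φ)_1 = ∂φ/∂x = -y
At (3, 1): -1.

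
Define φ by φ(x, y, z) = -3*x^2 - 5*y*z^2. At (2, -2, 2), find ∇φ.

∂φ/∂x = -6*x
∂φ/∂y = -5*z^2
∂φ/∂z = -10*y*z
∇φ = (-6*x, -5*z^2, -10*y*z)
At (2, -2, 2): (-12, -20, 40).

(-12, -20, 40)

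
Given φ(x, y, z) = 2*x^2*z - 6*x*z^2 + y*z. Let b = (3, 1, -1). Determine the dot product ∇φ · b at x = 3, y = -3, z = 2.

59

∂φ/∂x = 4*x*z - 6*z^2
∂φ/∂y = z
∂φ/∂z = 2*x^2 - 12*x*z + y
∇φ at (3, -3, 2) = (0, 2, -57)
∇φ · b = (0)(3) + (2)(1) + (-57)(-1) = 59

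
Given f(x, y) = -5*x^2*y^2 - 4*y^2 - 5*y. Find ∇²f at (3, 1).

∂²f/∂x² = -10*y^2
∂²f/∂y² = -2*(5*x^2 + 4)
∇²f = -10*x^2 - 10*y^2 - 8
At (3, 1): -108.

-108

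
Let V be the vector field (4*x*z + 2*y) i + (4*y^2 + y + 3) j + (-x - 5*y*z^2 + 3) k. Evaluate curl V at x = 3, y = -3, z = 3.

(-45, 13, -2)

(∇×V)₁ = ∂V₃/∂y − ∂V₂/∂z = -5*z^2
(∇×V)₂ = ∂V₁/∂z − ∂V₃/∂x = 4*x + 1
(∇×V)₃ = ∂V₂/∂x − ∂V₁/∂y = -2
∇×V = (-5*z^2, 4*x + 1, -2)
At (3, -3, 3): (-45, 13, -2).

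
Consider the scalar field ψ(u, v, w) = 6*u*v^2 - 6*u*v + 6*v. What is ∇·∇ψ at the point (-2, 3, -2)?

∂²ψ/∂u² = 0
∂²ψ/∂v² = 12*u
∂²ψ/∂w² = 0
∇²ψ = 12*u
At (-2, 3, -2): -24.

-24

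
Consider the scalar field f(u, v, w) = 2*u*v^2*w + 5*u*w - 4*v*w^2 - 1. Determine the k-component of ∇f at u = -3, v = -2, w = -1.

-55

(∇f)_3 = ∂f/∂w = 2*u*v^2 + 5*u - 8*v*w
At (-3, -2, -1): -55.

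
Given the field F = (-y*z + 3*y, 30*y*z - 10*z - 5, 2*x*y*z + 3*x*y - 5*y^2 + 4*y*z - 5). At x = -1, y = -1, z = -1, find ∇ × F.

(∇×F)₁ = ∂F₃/∂y − ∂F₂/∂z = 2*x*z + 3*x - 40*y + 4*z + 10
(∇×F)₂ = ∂F₁/∂z − ∂F₃/∂x = -2*y*z - 4*y
(∇×F)₃ = ∂F₂/∂x − ∂F₁/∂y = z - 3
∇×F = (2*x*z + 3*x - 40*y + 4*z + 10, -2*y*z - 4*y, z - 3)
At (-1, -1, -1): (45, 2, -4).

(45, 2, -4)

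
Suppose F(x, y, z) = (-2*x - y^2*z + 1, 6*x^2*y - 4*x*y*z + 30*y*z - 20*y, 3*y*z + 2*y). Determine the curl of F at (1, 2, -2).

(∇×F)₁ = ∂F₃/∂y − ∂F₂/∂z = 4*x*y - 30*y + 3*z + 2
(∇×F)₂ = ∂F₁/∂z − ∂F₃/∂x = -y^2
(∇×F)₃ = ∂F₂/∂x − ∂F₁/∂y = 12*x*y - 2*y*z
∇×F = (4*x*y - 30*y + 3*z + 2, -y^2, 12*x*y - 2*y*z)
At (1, 2, -2): (-56, -4, 32).

(-56, -4, 32)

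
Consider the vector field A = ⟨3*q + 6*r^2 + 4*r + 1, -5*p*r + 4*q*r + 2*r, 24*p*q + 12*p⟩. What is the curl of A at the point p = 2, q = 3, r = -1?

(44, -92, 2)

(∇×A)₁ = ∂A₃/∂q − ∂A₂/∂r = 29*p - 4*q - 2
(∇×A)₂ = ∂A₁/∂r − ∂A₃/∂p = -24*q + 12*r - 8
(∇×A)₃ = ∂A₂/∂p − ∂A₁/∂q = -5*r - 3
∇×A = (29*p - 4*q - 2, -24*q + 12*r - 8, -5*r - 3)
At (2, 3, -1): (44, -92, 2).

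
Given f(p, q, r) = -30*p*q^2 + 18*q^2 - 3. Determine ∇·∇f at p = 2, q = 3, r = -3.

-84

∂²f/∂p² = 0
∂²f/∂q² = 12*(-5*p + 3)
∂²f/∂r² = 0
∇²f = -60*p + 36
At (2, 3, -3): -84.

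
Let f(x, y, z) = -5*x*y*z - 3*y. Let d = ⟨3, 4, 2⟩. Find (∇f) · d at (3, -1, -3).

∂f/∂x = -5*y*z
∂f/∂y = -5*x*z - 3
∂f/∂z = -5*x*y
∇f at (3, -1, -3) = (-15, 42, 15)
∇f · d = (-15)(3) + (42)(4) + (15)(2) = 153

153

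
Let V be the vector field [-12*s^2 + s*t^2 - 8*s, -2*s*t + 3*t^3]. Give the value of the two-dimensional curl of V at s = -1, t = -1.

∂V₂/∂s = -2*t
∂V₁/∂t = 2*s*t
Scalar curl = -2*s*t - 2*t
At (-1, -1): 0.

0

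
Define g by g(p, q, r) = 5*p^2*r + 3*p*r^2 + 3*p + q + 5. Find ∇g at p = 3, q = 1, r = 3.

∂g/∂p = 10*p*r + 3*r^2 + 3
∂g/∂q = 1
∂g/∂r = 5*p^2 + 6*p*r
∇g = (10*p*r + 3*r^2 + 3, 1, 5*p^2 + 6*p*r)
At (3, 1, 3): (120, 1, 99).

(120, 1, 99)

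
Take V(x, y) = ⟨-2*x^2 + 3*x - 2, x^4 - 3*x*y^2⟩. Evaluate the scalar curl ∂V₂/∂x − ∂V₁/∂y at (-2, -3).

-59

∂V₂/∂x = 4*x^3 - 3*y^2
∂V₁/∂y = 0
Scalar curl = 4*x^3 - 3*y^2
At (-2, -3): -59.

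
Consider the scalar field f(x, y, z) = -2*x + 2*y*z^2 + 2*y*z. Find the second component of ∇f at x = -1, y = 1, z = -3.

(∇f)_2 = ∂f/∂y = 2*z^2 + 2*z
At (-1, 1, -3): 12.

12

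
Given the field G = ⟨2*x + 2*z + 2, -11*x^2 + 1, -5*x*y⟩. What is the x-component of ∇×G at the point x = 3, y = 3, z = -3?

(∇×G)_1 = ∂G₃/∂y − ∂G₂/∂z
= -5*x − (0)
= -5*x
At (3, 3, -3): -15.

-15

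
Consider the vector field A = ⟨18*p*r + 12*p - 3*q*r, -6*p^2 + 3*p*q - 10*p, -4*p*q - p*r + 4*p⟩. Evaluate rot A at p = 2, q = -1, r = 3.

(∇×A)₁ = ∂A₃/∂q − ∂A₂/∂r = -4*p
(∇×A)₂ = ∂A₁/∂r − ∂A₃/∂p = 18*p + q + r - 4
(∇×A)₃ = ∂A₂/∂p − ∂A₁/∂q = -12*p + 3*q + 3*r - 10
∇×A = (-4*p, 18*p + q + r - 4, -12*p + 3*q + 3*r - 10)
At (2, -1, 3): (-8, 34, -28).

(-8, 34, -28)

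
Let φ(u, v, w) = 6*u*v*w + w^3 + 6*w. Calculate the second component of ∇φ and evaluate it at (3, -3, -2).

(∇φ)_2 = ∂φ/∂v = 6*u*w
At (3, -3, -2): -36.

-36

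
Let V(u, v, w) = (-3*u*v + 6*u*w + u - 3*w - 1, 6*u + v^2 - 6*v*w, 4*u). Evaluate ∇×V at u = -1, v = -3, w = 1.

(-18, -13, 3)

(∇×V)₁ = ∂V₃/∂v − ∂V₂/∂w = 6*v
(∇×V)₂ = ∂V₁/∂w − ∂V₃/∂u = 6*u - 7
(∇×V)₃ = ∂V₂/∂u − ∂V₁/∂v = 3*u + 6
∇×V = (6*v, 6*u - 7, 3*u + 6)
At (-1, -3, 1): (-18, -13, 3).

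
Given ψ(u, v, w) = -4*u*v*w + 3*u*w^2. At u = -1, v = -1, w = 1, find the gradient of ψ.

∂ψ/∂u = -4*v*w + 3*w^2
∂ψ/∂v = -4*u*w
∂ψ/∂w = -4*u*v + 6*u*w
∇ψ = (-4*v*w + 3*w^2, -4*u*w, -4*u*v + 6*u*w)
At (-1, -1, 1): (7, 4, -10).

(7, 4, -10)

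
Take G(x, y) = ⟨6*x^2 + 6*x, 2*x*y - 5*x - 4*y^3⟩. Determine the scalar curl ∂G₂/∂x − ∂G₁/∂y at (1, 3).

∂G₂/∂x = 2*y - 5
∂G₁/∂y = 0
Scalar curl = 2*y - 5
At (1, 3): 1.

1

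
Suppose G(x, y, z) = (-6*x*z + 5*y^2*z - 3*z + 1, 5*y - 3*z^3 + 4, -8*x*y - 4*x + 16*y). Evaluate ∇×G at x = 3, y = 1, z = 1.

(∇×G)₁ = ∂G₃/∂y − ∂G₂/∂z = -8*x + 9*z^2 + 16
(∇×G)₂ = ∂G₁/∂z − ∂G₃/∂x = -6*x + 5*y^2 + 8*y + 1
(∇×G)₃ = ∂G₂/∂x − ∂G₁/∂y = -10*y*z
∇×G = (-8*x + 9*z^2 + 16, -6*x + 5*y^2 + 8*y + 1, -10*y*z)
At (3, 1, 1): (1, -4, -10).

(1, -4, -10)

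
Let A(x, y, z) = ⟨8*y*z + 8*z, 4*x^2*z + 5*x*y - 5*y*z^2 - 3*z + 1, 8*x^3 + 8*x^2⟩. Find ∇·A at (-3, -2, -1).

∂A₁/∂x = 0
∂A₂/∂y = 5*x - 5*z^2
∂A₃/∂z = 0
∇·A = 5*x - 5*z^2
At (-3, -2, -1): -20.

-20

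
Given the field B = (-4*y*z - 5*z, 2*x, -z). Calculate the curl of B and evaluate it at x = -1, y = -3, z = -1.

(∇×B)₁ = ∂B₃/∂y − ∂B₂/∂z = 0
(∇×B)₂ = ∂B₁/∂z − ∂B₃/∂x = -4*y - 5
(∇×B)₃ = ∂B₂/∂x − ∂B₁/∂y = 4*z + 2
∇×B = (0, -4*y - 5, 4*z + 2)
At (-1, -3, -1): (0, 7, -2).

(0, 7, -2)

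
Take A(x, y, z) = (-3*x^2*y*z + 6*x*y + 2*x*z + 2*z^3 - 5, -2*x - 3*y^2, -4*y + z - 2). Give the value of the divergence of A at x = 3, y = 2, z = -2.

69

∂A₁/∂x = -6*x*y*z + 6*y + 2*z
∂A₂/∂y = -6*y
∂A₃/∂z = 1
∇·A = -6*x*y*z + 2*z + 1
At (3, 2, -2): 69.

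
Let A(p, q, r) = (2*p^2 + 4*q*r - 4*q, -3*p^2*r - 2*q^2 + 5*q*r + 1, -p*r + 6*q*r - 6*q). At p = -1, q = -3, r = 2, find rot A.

(24, -10, 8)

(∇×A)₁ = ∂A₃/∂q − ∂A₂/∂r = 3*p^2 - 5*q + 6*r - 6
(∇×A)₂ = ∂A₁/∂r − ∂A₃/∂p = 4*q + r
(∇×A)₃ = ∂A₂/∂p − ∂A₁/∂q = -6*p*r - 4*r + 4
∇×A = (3*p^2 - 5*q + 6*r - 6, 4*q + r, -6*p*r - 4*r + 4)
At (-1, -3, 2): (24, -10, 8).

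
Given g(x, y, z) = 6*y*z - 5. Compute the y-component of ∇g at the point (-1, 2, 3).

18

(∇g)_2 = ∂g/∂y = 6*z
At (-1, 2, 3): 18.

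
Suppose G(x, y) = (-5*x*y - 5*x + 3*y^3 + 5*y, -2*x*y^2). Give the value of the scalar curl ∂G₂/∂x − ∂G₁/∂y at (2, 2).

-39

∂G₂/∂x = -2*y^2
∂G₁/∂y = -5*x + 9*y^2 + 5
Scalar curl = 5*x - 11*y^2 - 5
At (2, 2): -39.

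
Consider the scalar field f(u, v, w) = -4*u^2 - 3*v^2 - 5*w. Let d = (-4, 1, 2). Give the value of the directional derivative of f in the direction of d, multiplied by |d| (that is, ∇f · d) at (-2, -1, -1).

-68

∂f/∂u = -8*u
∂f/∂v = -6*v
∂f/∂w = -5
∇f at (-2, -1, -1) = (16, 6, -5)
∇f · d = (16)(-4) + (6)(1) + (-5)(2) = -68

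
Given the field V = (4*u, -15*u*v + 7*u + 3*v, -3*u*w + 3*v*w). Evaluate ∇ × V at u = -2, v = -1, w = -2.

(-6, -6, 22)

(∇×V)₁ = ∂V₃/∂v − ∂V₂/∂w = 3*w
(∇×V)₂ = ∂V₁/∂w − ∂V₃/∂u = 3*w
(∇×V)₃ = ∂V₂/∂u − ∂V₁/∂v = -15*v + 7
∇×V = (3*w, 3*w, -15*v + 7)
At (-2, -1, -2): (-6, -6, 22).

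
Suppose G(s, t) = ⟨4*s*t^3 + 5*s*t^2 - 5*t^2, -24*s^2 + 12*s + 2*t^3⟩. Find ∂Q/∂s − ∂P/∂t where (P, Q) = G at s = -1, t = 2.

∂G₂/∂s = -48*s + 12
∂G₁/∂t = 12*s*t^2 + 10*s*t - 10*t
Scalar curl = -12*s*t^2 - 10*s*t - 48*s + 10*t + 12
At (-1, 2): 148.

148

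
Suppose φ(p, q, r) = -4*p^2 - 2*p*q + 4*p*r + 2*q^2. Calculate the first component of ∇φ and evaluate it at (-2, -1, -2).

10

(∇φ)_1 = ∂φ/∂p = -8*p - 2*q + 4*r
At (-2, -1, -2): 10.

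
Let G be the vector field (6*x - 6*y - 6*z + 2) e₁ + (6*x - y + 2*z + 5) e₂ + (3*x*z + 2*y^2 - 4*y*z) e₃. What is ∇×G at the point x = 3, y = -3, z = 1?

(∇×G)₁ = ∂G₃/∂y − ∂G₂/∂z = 4*y - 4*z - 2
(∇×G)₂ = ∂G₁/∂z − ∂G₃/∂x = -3*z - 6
(∇×G)₃ = ∂G₂/∂x − ∂G₁/∂y = 12
∇×G = (4*y - 4*z - 2, -3*z - 6, 12)
At (3, -3, 1): (-18, -9, 12).

(-18, -9, 12)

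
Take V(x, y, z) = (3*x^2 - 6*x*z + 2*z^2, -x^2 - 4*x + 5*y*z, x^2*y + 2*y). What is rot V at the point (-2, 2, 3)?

(-4, 32, 0)

(∇×V)₁ = ∂V₃/∂y − ∂V₂/∂z = x^2 - 5*y + 2
(∇×V)₂ = ∂V₁/∂z − ∂V₃/∂x = -2*x*y - 6*x + 4*z
(∇×V)₃ = ∂V₂/∂x − ∂V₁/∂y = -2*x - 4
∇×V = (x^2 - 5*y + 2, -2*x*y - 6*x + 4*z, -2*x - 4)
At (-2, 2, 3): (-4, 32, 0).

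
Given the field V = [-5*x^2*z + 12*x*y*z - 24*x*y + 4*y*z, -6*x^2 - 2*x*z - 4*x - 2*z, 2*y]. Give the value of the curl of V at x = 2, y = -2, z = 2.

(∇×V)₁ = ∂V₃/∂y − ∂V₂/∂z = 2*x + 4
(∇×V)₂ = ∂V₁/∂z − ∂V₃/∂x = -5*x^2 + 12*x*y + 4*y
(∇×V)₃ = ∂V₂/∂x − ∂V₁/∂y = -12*x*z + 12*x - 6*z - 4
∇×V = (2*x + 4, -5*x^2 + 12*x*y + 4*y, -12*x*z + 12*x - 6*z - 4)
At (2, -2, 2): (8, -76, -40).

(8, -76, -40)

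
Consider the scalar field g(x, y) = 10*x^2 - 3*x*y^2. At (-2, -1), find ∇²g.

∂²g/∂x² = 20
∂²g/∂y² = -6*x
∇²g = -6*x + 20
At (-2, -1): 32.

32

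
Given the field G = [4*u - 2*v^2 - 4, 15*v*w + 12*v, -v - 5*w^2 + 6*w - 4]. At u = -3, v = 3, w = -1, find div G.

∂G₁/∂u = 4
∂G₂/∂v = 15*w + 12
∂G₃/∂w = -10*w + 6
∇·G = 5*w + 22
At (-3, 3, -1): 17.

17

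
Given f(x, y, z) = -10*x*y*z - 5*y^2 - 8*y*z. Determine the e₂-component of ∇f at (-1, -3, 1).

32

(∇f)_2 = ∂f/∂y = -10*x*z - 10*y - 8*z
At (-1, -3, 1): 32.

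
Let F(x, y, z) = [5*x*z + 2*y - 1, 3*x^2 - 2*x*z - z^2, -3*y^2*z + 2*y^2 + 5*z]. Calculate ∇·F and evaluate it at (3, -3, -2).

∂F₁/∂x = 5*z
∂F₂/∂y = 0
∂F₃/∂z = -3*y^2 + 5
∇·F = -3*y^2 + 5*z + 5
At (3, -3, -2): -32.

-32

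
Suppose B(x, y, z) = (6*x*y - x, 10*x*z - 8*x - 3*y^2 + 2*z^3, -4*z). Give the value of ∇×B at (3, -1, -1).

(∇×B)₁ = ∂B₃/∂y − ∂B₂/∂z = -10*x - 6*z^2
(∇×B)₂ = ∂B₁/∂z − ∂B₃/∂x = 0
(∇×B)₃ = ∂B₂/∂x − ∂B₁/∂y = -6*x + 10*z - 8
∇×B = (-10*x - 6*z^2, 0, -6*x + 10*z - 8)
At (3, -1, -1): (-36, 0, -36).

(-36, 0, -36)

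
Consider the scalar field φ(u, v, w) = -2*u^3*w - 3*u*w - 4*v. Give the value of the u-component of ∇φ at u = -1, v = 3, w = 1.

-9

(∇φ)_1 = ∂φ/∂u = -6*u^2*w - 3*w
At (-1, 3, 1): -9.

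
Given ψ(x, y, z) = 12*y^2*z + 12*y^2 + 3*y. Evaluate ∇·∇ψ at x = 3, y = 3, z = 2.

72

∂²ψ/∂x² = 0
∂²ψ/∂y² = 24*(z + 1)
∂²ψ/∂z² = 0
∇²ψ = 24*z + 24
At (3, 3, 2): 72.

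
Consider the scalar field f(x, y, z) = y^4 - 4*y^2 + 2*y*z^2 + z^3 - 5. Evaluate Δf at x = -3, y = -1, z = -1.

∂²f/∂x² = 0
∂²f/∂y² = 4*(3*y^2 - 2)
∂²f/∂z² = 2*(2*y + 3*z)
∇²f = 12*y^2 + 4*y + 6*z - 8
At (-3, -1, -1): -6.

-6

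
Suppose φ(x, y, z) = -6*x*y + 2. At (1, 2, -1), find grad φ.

(-12, -6, 0)

∂φ/∂x = -6*y
∂φ/∂y = -6*x
∂φ/∂z = 0
∇φ = (-6*y, -6*x, 0)
At (1, 2, -1): (-12, -6, 0).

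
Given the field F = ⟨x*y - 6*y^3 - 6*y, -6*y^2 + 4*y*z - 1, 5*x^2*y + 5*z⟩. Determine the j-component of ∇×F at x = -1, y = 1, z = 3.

10

(∇×F)_2 = ∂F₁/∂z − ∂F₃/∂x
= 0 − (10*x*y)
= -10*x*y
At (-1, 1, 3): 10.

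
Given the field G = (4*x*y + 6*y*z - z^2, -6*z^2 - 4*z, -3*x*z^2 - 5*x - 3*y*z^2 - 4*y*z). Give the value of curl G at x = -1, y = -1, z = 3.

(∇×G)₁ = ∂G₃/∂y − ∂G₂/∂z = -3*z^2 + 8*z + 4
(∇×G)₂ = ∂G₁/∂z − ∂G₃/∂x = 6*y + 3*z^2 - 2*z + 5
(∇×G)₃ = ∂G₂/∂x − ∂G₁/∂y = -4*x - 6*z
∇×G = (-3*z^2 + 8*z + 4, 6*y + 3*z^2 - 2*z + 5, -4*x - 6*z)
At (-1, -1, 3): (1, 20, -14).

(1, 20, -14)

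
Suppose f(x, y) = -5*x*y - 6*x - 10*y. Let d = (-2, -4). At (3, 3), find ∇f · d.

142

∂f/∂x = -5*y - 6
∂f/∂y = -5*x - 10
∇f at (3, 3) = (-21, -25)
∇f · d = (-21)(-2) + (-25)(-4) = 142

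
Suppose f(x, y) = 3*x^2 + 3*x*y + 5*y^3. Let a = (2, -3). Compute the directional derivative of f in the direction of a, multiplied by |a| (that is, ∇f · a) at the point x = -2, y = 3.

-393

∂f/∂x = 6*x + 3*y
∂f/∂y = 3*x + 15*y^2
∇f at (-2, 3) = (-3, 129)
∇f · a = (-3)(2) + (129)(-3) = -393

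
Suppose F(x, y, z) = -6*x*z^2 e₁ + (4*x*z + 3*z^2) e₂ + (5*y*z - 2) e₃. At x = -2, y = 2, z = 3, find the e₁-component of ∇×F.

5

(∇×F)_1 = ∂F₃/∂y − ∂F₂/∂z
= 5*z − (4*x + 6*z)
= -4*x - z
At (-2, 2, 3): 5.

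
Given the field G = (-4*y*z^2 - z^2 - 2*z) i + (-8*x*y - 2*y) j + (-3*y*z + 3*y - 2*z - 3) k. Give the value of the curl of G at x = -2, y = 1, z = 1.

(∇×G)₁ = ∂G₃/∂y − ∂G₂/∂z = -3*z + 3
(∇×G)₂ = ∂G₁/∂z − ∂G₃/∂x = -8*y*z - 2*z - 2
(∇×G)₃ = ∂G₂/∂x − ∂G₁/∂y = -8*y + 4*z^2
∇×G = (-3*z + 3, -8*y*z - 2*z - 2, -8*y + 4*z^2)
At (-2, 1, 1): (0, -12, -4).

(0, -12, -4)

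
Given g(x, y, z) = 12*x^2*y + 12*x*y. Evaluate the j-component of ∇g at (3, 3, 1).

(∇g)_2 = ∂g/∂y = 12*x^2 + 12*x
At (3, 3, 1): 144.

144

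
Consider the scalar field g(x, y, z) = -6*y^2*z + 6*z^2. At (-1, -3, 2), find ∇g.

∂g/∂x = 0
∂g/∂y = -12*y*z
∂g/∂z = -6*y^2 + 12*z
∇g = (0, -12*y*z, -6*y^2 + 12*z)
At (-1, -3, 2): (0, 72, -30).

(0, 72, -30)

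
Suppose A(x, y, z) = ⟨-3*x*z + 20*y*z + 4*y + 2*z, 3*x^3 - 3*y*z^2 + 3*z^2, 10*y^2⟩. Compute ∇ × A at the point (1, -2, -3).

(∇×A)₁ = ∂A₃/∂y − ∂A₂/∂z = 6*y*z + 20*y - 6*z
(∇×A)₂ = ∂A₁/∂z − ∂A₃/∂x = -3*x + 20*y + 2
(∇×A)₃ = ∂A₂/∂x − ∂A₁/∂y = 9*x^2 - 20*z - 4
∇×A = (6*y*z + 20*y - 6*z, -3*x + 20*y + 2, 9*x^2 - 20*z - 4)
At (1, -2, -3): (14, -41, 65).

(14, -41, 65)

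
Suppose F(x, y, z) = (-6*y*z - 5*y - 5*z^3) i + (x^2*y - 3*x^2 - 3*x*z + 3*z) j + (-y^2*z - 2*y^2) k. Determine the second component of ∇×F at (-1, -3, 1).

3

(∇×F)_2 = ∂F₁/∂z − ∂F₃/∂x
= -6*y - 15*z^2 − (0)
= -6*y - 15*z^2
At (-1, -3, 1): 3.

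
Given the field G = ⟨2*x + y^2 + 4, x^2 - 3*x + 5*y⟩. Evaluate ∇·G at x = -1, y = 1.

∂G₁/∂x = 2
∂G₂/∂y = 5
∇·G = 7
At (-1, 1): 7.

7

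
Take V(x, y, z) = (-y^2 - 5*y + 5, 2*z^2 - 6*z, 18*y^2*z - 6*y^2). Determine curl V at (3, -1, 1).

(∇×V)₁ = ∂V₃/∂y − ∂V₂/∂z = 36*y*z - 12*y - 4*z + 6
(∇×V)₂ = ∂V₁/∂z − ∂V₃/∂x = 0
(∇×V)₃ = ∂V₂/∂x − ∂V₁/∂y = 2*y + 5
∇×V = (36*y*z - 12*y - 4*z + 6, 0, 2*y + 5)
At (3, -1, 1): (-22, 0, 3).

(-22, 0, 3)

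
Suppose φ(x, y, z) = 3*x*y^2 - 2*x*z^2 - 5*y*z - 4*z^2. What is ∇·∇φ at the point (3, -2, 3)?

∂²φ/∂x² = 0
∂²φ/∂y² = 6*x
∂²φ/∂z² = -4*(x + 2)
∇²φ = 2*x - 8
At (3, -2, 3): -2.

-2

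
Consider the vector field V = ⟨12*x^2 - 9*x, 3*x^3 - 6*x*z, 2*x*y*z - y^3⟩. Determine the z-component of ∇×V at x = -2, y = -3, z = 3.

18

(∇×V)_3 = ∂V₂/∂x − ∂V₁/∂y
= 9*x^2 - 6*z − (0)
= 9*x^2 - 6*z
At (-2, -3, 3): 18.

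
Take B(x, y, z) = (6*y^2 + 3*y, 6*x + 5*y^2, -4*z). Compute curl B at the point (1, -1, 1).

(∇×B)₁ = ∂B₃/∂y − ∂B₂/∂z = 0
(∇×B)₂ = ∂B₁/∂z − ∂B₃/∂x = 0
(∇×B)₃ = ∂B₂/∂x − ∂B₁/∂y = -12*y + 3
∇×B = (0, 0, -12*y + 3)
At (1, -1, 1): (0, 0, 15).

(0, 0, 15)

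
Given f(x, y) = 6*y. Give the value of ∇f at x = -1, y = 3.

∂f/∂x = 0
∂f/∂y = 6
∇f = (0, 6)
At (-1, 3): (0, 6).

(0, 6)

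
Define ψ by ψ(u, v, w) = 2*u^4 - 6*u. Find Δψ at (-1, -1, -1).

24

∂²ψ/∂u² = 24*u^2
∂²ψ/∂v² = 0
∂²ψ/∂w² = 0
∇²ψ = 24*u^2
At (-1, -1, -1): 24.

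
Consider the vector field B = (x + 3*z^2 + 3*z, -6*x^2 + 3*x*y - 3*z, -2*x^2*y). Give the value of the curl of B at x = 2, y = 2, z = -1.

(-5, 13, -18)

(∇×B)₁ = ∂B₃/∂y − ∂B₂/∂z = -2*x^2 + 3
(∇×B)₂ = ∂B₁/∂z − ∂B₃/∂x = 4*x*y + 6*z + 3
(∇×B)₃ = ∂B₂/∂x − ∂B₁/∂y = -12*x + 3*y
∇×B = (-2*x^2 + 3, 4*x*y + 6*z + 3, -12*x + 3*y)
At (2, 2, -1): (-5, 13, -18).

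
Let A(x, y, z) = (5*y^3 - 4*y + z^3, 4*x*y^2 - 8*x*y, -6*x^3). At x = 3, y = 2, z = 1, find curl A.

(∇×A)₁ = ∂A₃/∂y − ∂A₂/∂z = 0
(∇×A)₂ = ∂A₁/∂z − ∂A₃/∂x = 18*x^2 + 3*z^2
(∇×A)₃ = ∂A₂/∂x − ∂A₁/∂y = -11*y^2 - 8*y + 4
∇×A = (0, 18*x^2 + 3*z^2, -11*y^2 - 8*y + 4)
At (3, 2, 1): (0, 165, -56).

(0, 165, -56)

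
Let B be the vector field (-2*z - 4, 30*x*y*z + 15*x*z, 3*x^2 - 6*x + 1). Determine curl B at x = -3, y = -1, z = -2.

(-45, 22, 30)

(∇×B)₁ = ∂B₃/∂y − ∂B₂/∂z = -30*x*y - 15*x
(∇×B)₂ = ∂B₁/∂z − ∂B₃/∂x = -6*x + 4
(∇×B)₃ = ∂B₂/∂x − ∂B₁/∂y = 30*y*z + 15*z
∇×B = (-30*x*y - 15*x, -6*x + 4, 30*y*z + 15*z)
At (-3, -1, -2): (-45, 22, 30).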